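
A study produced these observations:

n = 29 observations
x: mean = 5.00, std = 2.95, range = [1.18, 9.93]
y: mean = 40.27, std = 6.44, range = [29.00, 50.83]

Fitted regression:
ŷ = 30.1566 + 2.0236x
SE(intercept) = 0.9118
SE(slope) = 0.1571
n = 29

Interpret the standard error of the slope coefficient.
The slope 2.0236 is pinned down to within about ±0.1571 (one SE) by these data — relative uncertainty 7.8%, i.e. precise.

SE(β̂₁) = s / √Sxx, where s is the residual standard deviation and Sxx = Σ(x − x̄)². It is the yardstick for how far β̂₁ = 2.0236 could plausibly be from the true slope.

Relative precision:
- SE / |β̂₁| = 0.1571 / 2.0236 = 7.8%
- Rule of thumb (under 20%: precise; 20% to under 50%: moderately precise; 50% or more: imprecise) → precise

Rough 95% range (±2 SE): 2.0236 ± 0.3142 → (1.7094, 2.3378).

What drives SE(β̂₁): wider spread of x values → smaller SE; more residual scatter → larger SE.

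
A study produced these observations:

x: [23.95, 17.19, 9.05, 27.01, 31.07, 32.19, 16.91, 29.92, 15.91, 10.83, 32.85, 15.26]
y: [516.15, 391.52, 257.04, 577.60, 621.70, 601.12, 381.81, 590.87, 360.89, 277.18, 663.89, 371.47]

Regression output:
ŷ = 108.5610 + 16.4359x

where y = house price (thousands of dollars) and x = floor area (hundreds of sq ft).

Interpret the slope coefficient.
An increase of one hundred sq ft in floor area is associated with a 16.4359 thousand dollars increase in predicted house price.

The slope coefficient β₁ = 16.4359 represents the marginal effect of floor area on house price.

Interpretation:
- Floor area up by 1 hundred sq ft → predicted house price increases by 16.4359 thousand dollars
- The effect is assumed constant over the observed range of x (linearity)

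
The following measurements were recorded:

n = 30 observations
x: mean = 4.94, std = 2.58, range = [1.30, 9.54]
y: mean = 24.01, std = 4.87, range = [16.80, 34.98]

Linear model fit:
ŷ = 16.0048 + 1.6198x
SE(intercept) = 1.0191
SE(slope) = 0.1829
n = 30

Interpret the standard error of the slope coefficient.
SE(slope) = 0.1829 measures the uncertainty in the estimated slope. The coefficient is estimated precisely (SE/|β̂₁| = 11.3%).

SE(β̂₁) = s / √Sxx, where s is the residual standard deviation and Sxx = Σ(x − x̄)². It is the yardstick for how far β̂₁ = 1.6198 could plausibly be from the true slope.

Relative precision:
- SE / |β̂₁| = 0.1829 / 1.6198 = 11.3%
- Rule of thumb (under 20%: precise; 20% to under 50%: moderately precise; 50% or more: imprecise) → precise

Link to interval estimation: a confidence interval for β₁ is β̂₁ ± t* × 0.1829, so SE sets the half-width per unit of t*.

What drives SE(β̂₁): larger n (here n = 30) → smaller SE; more residual scatter → larger SE.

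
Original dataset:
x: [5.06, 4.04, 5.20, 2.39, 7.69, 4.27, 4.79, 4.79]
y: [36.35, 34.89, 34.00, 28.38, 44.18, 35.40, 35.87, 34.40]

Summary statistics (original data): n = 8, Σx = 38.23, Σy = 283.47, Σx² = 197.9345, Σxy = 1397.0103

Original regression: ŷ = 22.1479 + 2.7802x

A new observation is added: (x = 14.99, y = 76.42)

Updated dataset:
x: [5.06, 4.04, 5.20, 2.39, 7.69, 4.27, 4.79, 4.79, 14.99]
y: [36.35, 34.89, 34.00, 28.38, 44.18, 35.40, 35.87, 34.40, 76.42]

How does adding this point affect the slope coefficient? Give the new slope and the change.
The slope changes from 2.7802 to 3.8396 (change of +1.0594, or +38.1%).

x = 14.99 lies well outside the original x-range [2.39, 7.69] (x̄ ≈ 4.78), so this observation has high leverage and can move the slope substantially.

Step 1: Update the sums with the new point (n goes from 8 to 9)
Σx  = 38.23 + 14.99 = 53.22
Σy  = 283.47 + 76.42 = 359.89
Σx² = 197.9345 + 14.99² = 197.9345 + 224.7001 = 422.6346
Σxy = 1397.0103 + 14.99×76.42 = 1397.0103 + 1145.5358 = 2542.5461

Step 2: Recompute the slope with b₁ = (nΣxy − ΣxΣy) / (nΣx² − (Σx)²)
Numerator   = 9×2542.5461 − 53.22×359.89 = 22882.9149 − 19153.3458 = 3729.5691
Denominator = 9×422.6346 − 53.22² = 3803.7114 − 2832.3684 = 971.3430
b₁(new) = 3729.5691 / 971.3430 = 3.8396

(Same formula on the original sums: (8×1397.0103 − 38.23×283.47) / (8×197.9345 − 38.23²) = 339.0243 / 121.9431 = 2.7802, matching the given fit.)

Step 3: Change in slope
Δβ₁ = 3.8396 − 2.7802 = +1.0594
Relative change = +1.0594 / 2.7802 × 100% = +38.1%
→ the slope increases when the point is added.

A high-leverage point only changes the slope if it is off the original line; here y = 76.42 is above the original trend, so the slope increases.
In practice: examine leverage (hᵢ) and Cook's distance rather than deleting it automatically; check such a point for data-entry or measurement error.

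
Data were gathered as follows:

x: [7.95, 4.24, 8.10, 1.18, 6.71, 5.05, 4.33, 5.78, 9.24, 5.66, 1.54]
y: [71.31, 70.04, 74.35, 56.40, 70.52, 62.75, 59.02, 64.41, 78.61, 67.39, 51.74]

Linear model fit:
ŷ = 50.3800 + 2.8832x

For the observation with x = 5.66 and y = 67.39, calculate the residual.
Residual = 0.6911

The residual is the difference between the actual value and the predicted value:

Residual = y - ŷ

Step 1: Calculate predicted value
ŷ = 50.3800 + 2.8832 × 5.66
ŷ = 66.6989

Step 2: Calculate residual
Residual = 67.39 - 66.6989
Residual = 0.6911

Interpretation: the model underestimates the actual value by 0.6911 at this point (positive residual → observation lies above the fitted line).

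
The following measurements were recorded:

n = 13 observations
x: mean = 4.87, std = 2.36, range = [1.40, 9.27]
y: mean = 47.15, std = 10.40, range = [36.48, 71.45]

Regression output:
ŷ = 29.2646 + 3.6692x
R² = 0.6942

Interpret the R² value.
About 69.42% of the variability in y is accounted for by the regression on x (R² = 0.6942) — a moderate linear fit.

R² = 1 − SS_res/SS_tot compares the residual scatter to the total scatter of y about its mean.

Here R² = 0.6942:
- Explained: 69.42% of the variation in y
- Unexplained (residual): 100% − 69.42% = 30.58%
- Rule of thumb (below 0.3 weak; 0.3 to below 0.7 moderate; 0.7 and above strong) → moderate

Equivalently, for simple linear regression R² = r², so |r| = √0.6942 ≈ 0.8332.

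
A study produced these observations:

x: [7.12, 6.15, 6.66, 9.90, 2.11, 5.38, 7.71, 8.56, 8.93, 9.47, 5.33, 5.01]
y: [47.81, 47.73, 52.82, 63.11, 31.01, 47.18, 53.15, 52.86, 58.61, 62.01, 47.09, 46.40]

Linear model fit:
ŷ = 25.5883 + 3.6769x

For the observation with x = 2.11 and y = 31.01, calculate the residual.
Residual = -2.3366

The residual is the difference between the actual value and the predicted value:

Residual = y - ŷ

Step 1: Calculate predicted value
ŷ = 25.5883 + 3.6769 × 2.11
ŷ = 33.3466

Step 2: Calculate residual
Residual = 31.01 - 33.3466
Residual = -2.3366

Sign check: y < ŷ, so the point is below the line and the fit overestimates here.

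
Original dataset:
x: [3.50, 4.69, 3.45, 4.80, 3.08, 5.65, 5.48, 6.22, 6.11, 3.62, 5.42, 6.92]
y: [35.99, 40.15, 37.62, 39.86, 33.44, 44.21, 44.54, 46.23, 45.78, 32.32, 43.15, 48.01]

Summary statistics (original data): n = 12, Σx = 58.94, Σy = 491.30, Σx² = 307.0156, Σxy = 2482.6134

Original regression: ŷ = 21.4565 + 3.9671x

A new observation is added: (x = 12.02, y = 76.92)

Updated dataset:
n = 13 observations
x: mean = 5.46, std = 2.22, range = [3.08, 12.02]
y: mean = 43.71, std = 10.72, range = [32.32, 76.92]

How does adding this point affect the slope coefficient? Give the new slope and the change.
New slope β₁ = 4.7626 versus 3.9671 before: a change of +0.7955 (+20.1%).

The new point has HIGH LEVERAGE: x = 12.02 is far from the original mean x̄ = 58.94/12 ≈ 4.91 (original range [3.08, 6.92]).

Step 1: Update the sums with the new point (n goes from 12 to 13)
Σx  = 58.94 + 12.02 = 70.96
Σy  = 491.30 + 76.92 = 568.22
Σx² = 307.0156 + 12.02² = 307.0156 + 144.4804 = 451.4960
Σxy = 2482.6134 + 12.02×76.92 = 2482.6134 + 924.5784 = 3407.1918

Step 2: Recompute the slope with b₁ = (nΣxy − ΣxΣy) / (nΣx² − (Σx)²)
Numerator   = 13×3407.1918 − 70.96×568.22 = 44293.4934 − 40320.8912 = 3972.6022
Denominator = 13×451.4960 − 70.96² = 5869.4480 − 5035.3216 = 834.1264
b₁(new) = 3972.6022 / 834.1264 = 4.7626

(Same formula on the original sums: (12×2482.6134 − 58.94×491.30) / (12×307.0156 − 58.94²) = 834.1388 / 210.2636 = 3.9671, matching the given fit.)

Step 3: Change in slope
Δβ₁ = 4.7626 − 3.9671 = +0.7955
Relative change = +0.7955 / 3.9671 × 100% = +20.1%
→ the slope increases when the point is added.

A high-leverage point only changes the slope if it is off the original line; here y = 76.92 is above the original trend, so the slope increases.
In practice: check such a point for data-entry or measurement error.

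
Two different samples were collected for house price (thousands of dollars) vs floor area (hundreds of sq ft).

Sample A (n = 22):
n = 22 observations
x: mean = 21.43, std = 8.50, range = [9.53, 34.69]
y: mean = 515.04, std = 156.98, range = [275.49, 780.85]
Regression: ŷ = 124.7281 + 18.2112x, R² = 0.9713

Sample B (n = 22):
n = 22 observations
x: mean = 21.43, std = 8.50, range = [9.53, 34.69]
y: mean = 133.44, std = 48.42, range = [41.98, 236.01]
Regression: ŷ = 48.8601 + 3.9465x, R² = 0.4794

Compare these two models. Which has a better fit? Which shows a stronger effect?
Model A has the better fit (R² = 0.9713 vs 0.4794). Model A shows the stronger effect (|β₁| = 18.2112 vs 3.9465).

Model Comparison:

Goodness of fit (R²):
- Model A: R² = 0.9713 → 97.13% of variance in house price explained
- Model B: R² = 0.4794 → 47.94% of variance in house price explained
- 0.9713 > 0.4794 → Model A has the better fit

Strength of effect — compare |β₁|:
- Model A: β₁ = 18.2112 → predicted house price rises 18.2112 thousand dollars per additional hundred sq ft of floor area
- Model B: β₁ = 3.9465 → predicted house price rises 3.9465 thousand dollars per additional hundred sq ft of floor area
- |18.2112| > |3.9465| → Model A shows the stronger marginal effect

Note: The two samples could reflect different populations, time periods, or measurement quality.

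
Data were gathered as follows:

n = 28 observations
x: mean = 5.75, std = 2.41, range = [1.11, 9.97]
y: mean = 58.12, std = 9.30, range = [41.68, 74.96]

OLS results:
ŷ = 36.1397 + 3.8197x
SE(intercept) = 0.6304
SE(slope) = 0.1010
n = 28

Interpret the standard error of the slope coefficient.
SE(β̂₁) = 0.1010 is the estimated standard deviation of the slope estimate across repeated samples; relative to β̂₁ = 3.8197 that is 2.6%, a precise estimate.

What SE measures:
- The standard error quantifies the sampling variability of the coefficient estimate
- It is the estimated standard deviation of β̂₁ across hypothetical repeated samples of the same size
- Smaller SE → more precise estimate

Relative precision:
- SE / |β̂₁| = 0.1010 / 3.8197 = 2.6%
- Rule of thumb (under 20%: precise; 20% to under 50%: moderately precise; 50% or more: imprecise) → precise

Link to the t-test: t = β̂₁ / SE(β̂₁) = 3.8197 / 0.1010 = 37.8188, the statistic for H₀: β₁ = 0.

What drives SE(β̂₁): wider spread of x values → smaller SE.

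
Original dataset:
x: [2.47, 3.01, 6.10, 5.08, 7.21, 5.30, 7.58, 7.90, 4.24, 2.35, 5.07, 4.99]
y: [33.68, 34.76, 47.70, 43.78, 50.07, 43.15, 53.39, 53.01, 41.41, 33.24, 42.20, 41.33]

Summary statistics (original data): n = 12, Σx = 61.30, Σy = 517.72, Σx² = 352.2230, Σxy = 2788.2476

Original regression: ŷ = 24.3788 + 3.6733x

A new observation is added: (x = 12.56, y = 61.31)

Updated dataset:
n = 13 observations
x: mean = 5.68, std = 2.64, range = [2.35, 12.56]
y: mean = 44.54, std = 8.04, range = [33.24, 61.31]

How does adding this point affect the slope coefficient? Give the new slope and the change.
New slope β₁ = 2.9724 versus 3.6733 before: a change of -0.7009 (-19.1%).

The new point has HIGH LEVERAGE: x = 12.56 is far from the original mean x̄ = 61.30/12 ≈ 5.11 (original range [2.35, 7.90]).

Step 1: Update the sums with the new point (n goes from 12 to 13)
Σx  = 61.30 + 12.56 = 73.86
Σy  = 517.72 + 61.31 = 579.03
Σx² = 352.2230 + 12.56² = 352.2230 + 157.7536 = 509.9766
Σxy = 2788.2476 + 12.56×61.31 = 2788.2476 + 770.0536 = 3558.3012

Step 2: Recompute the slope with b₁ = (nΣxy − ΣxΣy) / (nΣx² − (Σx)²)
Numerator   = 13×3558.3012 − 73.86×579.03 = 46257.9156 − 42767.1558 = 3490.7598
Denominator = 13×509.9766 − 73.86² = 6629.6958 − 5455.2996 = 1174.3962
b₁(new) = 3490.7598 / 1174.3962 = 2.9724

(Same formula on the original sums: (12×2788.2476 − 61.30×517.72) / (12×352.2230 − 61.30²) = 1722.7352 / 468.9860 = 3.6733, matching the given fit.)

Step 3: Change in slope
Δβ₁ = 2.9724 − 3.6733 = -0.7009
Relative change = -0.7009 / 3.6733 × 100% = -19.1%
→ the slope decreases when the point is added.

Because the point sits below the extension of the original line at a high-leverage x, it tilts the fit down.
In practice: examine leverage (hᵢ) and Cook's distance rather than deleting it automatically.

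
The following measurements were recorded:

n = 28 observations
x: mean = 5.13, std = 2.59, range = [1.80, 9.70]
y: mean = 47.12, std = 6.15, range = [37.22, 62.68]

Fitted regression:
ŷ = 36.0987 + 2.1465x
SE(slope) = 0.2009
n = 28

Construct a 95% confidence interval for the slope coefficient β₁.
The 95% CI for β₁ is (1.7336, 2.5594)

Confidence interval for the slope:

The 95% CI for β₁ is: β̂₁ ± t*(α/2, n-2) × SE(β̂₁)

Step 1: Find critical t-value
- Confidence level = 0.95
- Degrees of freedom = n - 2 = 28 - 2 = 26
- t*(α/2, 26) = 2.0555

Step 2: Calculate margin of error
Margin = 2.0555 × 0.2009 = 0.4129

Step 3: Construct interval
CI = 2.1465 ± 0.4129
CI = (1.7336, 2.5594)

Interpretation: intervals built this way capture the true β₁ in 95% of repeated samples; here the plausible range for the per-unit effect of x on y is 1.7336 to 2.5594.
Both endpoints are positive, so the data support a genuinely positive slope at this confidence level.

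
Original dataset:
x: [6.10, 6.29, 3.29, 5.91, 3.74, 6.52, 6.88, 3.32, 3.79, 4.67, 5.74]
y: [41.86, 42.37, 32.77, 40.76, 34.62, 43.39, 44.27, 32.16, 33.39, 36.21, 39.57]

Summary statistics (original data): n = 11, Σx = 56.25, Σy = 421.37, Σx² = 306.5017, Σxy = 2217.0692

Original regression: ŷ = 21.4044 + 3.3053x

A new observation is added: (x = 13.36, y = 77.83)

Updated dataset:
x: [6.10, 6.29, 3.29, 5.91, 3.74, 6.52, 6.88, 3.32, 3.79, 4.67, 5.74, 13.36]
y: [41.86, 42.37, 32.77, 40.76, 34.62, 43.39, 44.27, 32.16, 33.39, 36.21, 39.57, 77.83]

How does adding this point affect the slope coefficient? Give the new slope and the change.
The slope changes from 3.3053 to 4.4473 (change of +1.1420, or +34.6%).

x = 13.36 lies well outside the original x-range [3.29, 6.88] (x̄ ≈ 5.11), so this observation has high leverage and can move the slope substantially.

Step 1: Update the sums with the new point (n goes from 11 to 12)
Σx  = 56.25 + 13.36 = 69.61
Σy  = 421.37 + 77.83 = 499.20
Σx² = 306.5017 + 13.36² = 306.5017 + 178.4896 = 484.9913
Σxy = 2217.0692 + 13.36×77.83 = 2217.0692 + 1039.8088 = 3256.8780

Step 2: Recompute the slope with b₁ = (nΣxy − ΣxΣy) / (nΣx² − (Σx)²)
Numerator   = 12×3256.8780 − 69.61×499.20 = 39082.5360 − 34749.3120 = 4333.2240
Denominator = 12×484.9913 − 69.61² = 5819.8956 − 4845.5521 = 974.3435
b₁(new) = 4333.2240 / 974.3435 = 4.4473

(Same formula on the original sums: (11×2217.0692 − 56.25×421.37) / (11×306.5017 − 56.25²) = 685.6987 / 207.4562 = 3.3053, matching the given fit.)

Step 3: Change in slope
Δβ₁ = 4.4473 − 3.3053 = +1.1420
Relative change = +1.1420 / 3.3053 × 100% = +34.6%
→ the slope increases when the point is added.

Because the point sits above the extension of the original line at a high-leverage x, it tilts the fit up.
In practice: refit with and without it and report both if conclusions differ.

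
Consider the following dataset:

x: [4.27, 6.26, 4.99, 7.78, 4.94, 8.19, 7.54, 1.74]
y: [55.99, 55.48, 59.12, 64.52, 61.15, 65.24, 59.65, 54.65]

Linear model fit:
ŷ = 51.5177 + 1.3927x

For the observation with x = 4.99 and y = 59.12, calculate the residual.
Residual = 0.6527

The residual is the difference between the actual value and the predicted value:

Residual = y - ŷ

Step 1: Calculate predicted value
ŷ = 51.5177 + 1.3927 × 4.99
ŷ = 58.4673

Step 2: Calculate residual
Residual = 59.12 - 58.4673
Residual = 0.6527

Sign check: y > ŷ, so the point is above the line and the fit underestimates here.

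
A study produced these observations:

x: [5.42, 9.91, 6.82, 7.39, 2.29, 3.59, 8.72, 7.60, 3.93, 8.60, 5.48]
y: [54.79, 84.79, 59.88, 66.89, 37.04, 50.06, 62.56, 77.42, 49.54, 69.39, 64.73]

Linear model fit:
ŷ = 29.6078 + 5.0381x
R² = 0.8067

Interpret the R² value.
About 80.67% of the variability in y is accounted for by the regression on x (R² = 0.8067) — a strong linear fit.

R² (coefficient of determination) measures the proportion of variance in y explained by the regression model.

Here R² = 0.8067:
- Explained: 80.67% of the variation in y
- Unexplained (residual): 100% − 80.67% = 19.33%
- Rule of thumb (below 0.3 weak; 0.3 to below 0.7 moderate; 0.7 and above strong) → strong

Note: R² never decreases when predictors are added, so it should not be used alone to compare models of different size.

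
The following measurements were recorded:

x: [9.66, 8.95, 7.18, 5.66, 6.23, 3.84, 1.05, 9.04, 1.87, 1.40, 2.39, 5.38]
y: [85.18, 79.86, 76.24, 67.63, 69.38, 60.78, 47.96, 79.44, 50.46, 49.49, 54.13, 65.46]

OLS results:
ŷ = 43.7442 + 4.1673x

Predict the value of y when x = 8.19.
ŷ = 77.8744

Plug x = 8.19 into the fitted line:

ŷ = 43.7442 + 4.1673 × 8.19
ŷ = 43.7442 + 34.1302
ŷ = 77.8744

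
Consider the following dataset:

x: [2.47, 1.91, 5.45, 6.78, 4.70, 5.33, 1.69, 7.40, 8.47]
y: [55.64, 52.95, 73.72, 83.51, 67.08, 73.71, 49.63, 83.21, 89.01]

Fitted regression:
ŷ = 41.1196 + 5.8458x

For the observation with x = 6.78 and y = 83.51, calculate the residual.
Residual = 2.7559

The residual is the difference between the actual value and the predicted value:

Residual = y - ŷ

Step 1: Calculate predicted value
ŷ = 41.1196 + 5.8458 × 6.78
ŷ = 80.7541

Step 2: Calculate residual
Residual = 83.51 - 80.7541
Residual = 2.7559

Interpretation: the model underestimates the actual value by 2.7559 at this point (positive residual → observation lies above the fitted line).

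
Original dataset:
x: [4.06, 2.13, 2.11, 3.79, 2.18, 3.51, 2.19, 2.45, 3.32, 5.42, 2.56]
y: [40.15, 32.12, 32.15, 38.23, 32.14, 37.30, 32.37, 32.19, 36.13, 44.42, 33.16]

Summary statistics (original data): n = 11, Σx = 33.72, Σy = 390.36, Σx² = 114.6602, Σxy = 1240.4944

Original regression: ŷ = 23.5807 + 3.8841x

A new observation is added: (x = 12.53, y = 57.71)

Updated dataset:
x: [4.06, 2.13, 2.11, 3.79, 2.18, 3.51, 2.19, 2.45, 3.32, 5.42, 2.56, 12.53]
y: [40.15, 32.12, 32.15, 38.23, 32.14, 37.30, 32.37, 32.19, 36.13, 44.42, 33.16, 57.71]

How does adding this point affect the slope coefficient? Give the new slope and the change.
The slope changes from 3.8841 to 2.5337 (change of -1.3504, or -34.8%).

The new point has HIGH LEVERAGE: x = 12.53 is far from the original mean x̄ = 33.72/11 ≈ 3.07 (original range [2.11, 5.42]).

Step 1: Update the sums with the new point (n goes from 11 to 12)
Σx  = 33.72 + 12.53 = 46.25
Σy  = 390.36 + 57.71 = 448.07
Σx² = 114.6602 + 12.53² = 114.6602 + 157.0009 = 271.6611
Σxy = 1240.4944 + 12.53×57.71 = 1240.4944 + 723.1063 = 1963.6007

Step 2: Recompute the slope with b₁ = (nΣxy − ΣxΣy) / (nΣx² − (Σx)²)
Numerator   = 12×1963.6007 − 46.25×448.07 = 23563.2084 − 20723.2375 = 2839.9709
Denominator = 12×271.6611 − 46.25² = 3259.9332 − 2139.0625 = 1120.8707
b₁(new) = 2839.9709 / 1120.8707 = 2.5337

(Same formula on the original sums: (11×1240.4944 − 33.72×390.36) / (11×114.6602 − 33.72²) = 482.4992 / 124.2238 = 3.8841, matching the given fit.)

Step 3: Change in slope
Δβ₁ = 2.5337 − 3.8841 = -1.3504
Relative change = -1.3504 / 3.8841 × 100% = -34.8%
→ the slope decreases when the point is added.

Because the point sits below the extension of the original line at a high-leverage x, it tilts the fit down.
In practice: check such a point for data-entry or measurement error.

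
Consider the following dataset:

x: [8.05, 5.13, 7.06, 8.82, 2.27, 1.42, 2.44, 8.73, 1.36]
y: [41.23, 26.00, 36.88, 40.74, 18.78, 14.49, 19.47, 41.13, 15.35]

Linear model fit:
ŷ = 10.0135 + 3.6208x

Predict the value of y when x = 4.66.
ŷ = 26.8864

To predict y for x = 4.66, substitute into the regression equation:

ŷ = 10.0135 + 3.6208 × 4.66
ŷ = 10.0135 + 16.8729
ŷ = 26.8864

This is a point prediction; actual observations scatter around it by roughly the residual standard deviation.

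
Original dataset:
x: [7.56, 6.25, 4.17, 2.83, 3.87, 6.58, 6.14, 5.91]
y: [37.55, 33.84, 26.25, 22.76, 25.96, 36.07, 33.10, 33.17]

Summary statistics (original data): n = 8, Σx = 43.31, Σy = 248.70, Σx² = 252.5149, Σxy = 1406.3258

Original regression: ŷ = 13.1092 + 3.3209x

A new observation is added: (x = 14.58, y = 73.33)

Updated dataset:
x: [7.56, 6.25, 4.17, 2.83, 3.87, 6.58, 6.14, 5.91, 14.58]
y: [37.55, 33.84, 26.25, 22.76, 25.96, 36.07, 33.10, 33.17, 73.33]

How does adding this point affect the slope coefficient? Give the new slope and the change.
New slope β₁ = 4.3579 versus 3.3209 before: a change of +1.0370 (+31.2%).

x = 14.58 lies well outside the original x-range [2.83, 7.56] (x̄ ≈ 5.41), so this observation has high leverage and can move the slope substantially.

Step 1: Update the sums with the new point (n goes from 8 to 9)
Σx  = 43.31 + 14.58 = 57.89
Σy  = 248.70 + 73.33 = 322.03
Σx² = 252.5149 + 14.58² = 252.5149 + 212.5764 = 465.0913
Σxy = 1406.3258 + 14.58×73.33 = 1406.3258 + 1069.1514 = 2475.4772

Step 2: Recompute the slope with b₁ = (nΣxy − ΣxΣy) / (nΣx² − (Σx)²)
Numerator   = 9×2475.4772 − 57.89×322.03 = 22279.2948 − 18642.3167 = 3636.9781
Denominator = 9×465.0913 − 57.89² = 4185.8217 − 3351.2521 = 834.5696
b₁(new) = 3636.9781 / 834.5696 = 4.3579

(Same formula on the original sums: (8×1406.3258 − 43.31×248.70) / (8×252.5149 − 43.31²) = 479.4094 / 144.3631 = 3.3209, matching the given fit.)

Step 3: Change in slope
Δβ₁ = 4.3579 − 3.3209 = +1.0370
Relative change = +1.0370 / 3.3209 × 100% = +31.2%
→ the slope increases when the point is added.

Because the point sits above the extension of the original line at a high-leverage x, it tilts the fit up.
In practice: refit with and without it and report both if conclusions differ.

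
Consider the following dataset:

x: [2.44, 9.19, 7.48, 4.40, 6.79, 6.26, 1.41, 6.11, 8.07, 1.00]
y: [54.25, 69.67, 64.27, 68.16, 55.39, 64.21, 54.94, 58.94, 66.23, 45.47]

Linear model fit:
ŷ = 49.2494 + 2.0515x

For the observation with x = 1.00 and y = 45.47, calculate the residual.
Residual = -5.8309

The residual is the difference between the actual value and the predicted value:

Residual = y - ŷ

Step 1: Calculate predicted value
ŷ = 49.2494 + 2.0515 × 1.00
ŷ = 51.3009

Step 2: Calculate residual
Residual = 45.47 - 51.3009
Residual = -5.8309

The residual is negative, so the observed y = 45.47 sits below the regression line (the line overestimates it by 5.8309).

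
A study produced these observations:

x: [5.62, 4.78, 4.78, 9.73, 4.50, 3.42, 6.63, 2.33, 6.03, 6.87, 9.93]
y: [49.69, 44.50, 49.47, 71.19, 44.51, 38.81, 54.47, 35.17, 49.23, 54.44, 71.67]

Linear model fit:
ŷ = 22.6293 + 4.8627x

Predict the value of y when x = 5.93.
ŷ = 51.4651

Plug x = 5.93 into the fitted line:

ŷ = 22.6293 + 4.8627 × 5.93
ŷ = 22.6293 + 28.8358
ŷ = 51.4651

This is the fitted mean response at that x — an individual observation would come with a wider prediction interval.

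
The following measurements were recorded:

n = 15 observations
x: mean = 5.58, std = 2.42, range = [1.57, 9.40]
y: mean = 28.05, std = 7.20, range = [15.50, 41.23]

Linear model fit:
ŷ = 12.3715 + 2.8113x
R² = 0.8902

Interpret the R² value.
About 89.02% of the variability in y is accounted for by the regression on x (R² = 0.8902) — a strong linear fit.

R² = 1 − SS_res/SS_tot compares the residual scatter to the total scatter of y about its mean.

Here R² = 0.8902:
- Explained: 89.02% of the variation in y
- Unexplained (residual): 100% − 89.02% = 10.98%
- Rule of thumb (below 0.3 weak; 0.3 to below 0.7 moderate; 0.7 and above strong) → strong

Equivalently, for simple linear regression R² = r², so |r| = √0.8902 ≈ 0.9435.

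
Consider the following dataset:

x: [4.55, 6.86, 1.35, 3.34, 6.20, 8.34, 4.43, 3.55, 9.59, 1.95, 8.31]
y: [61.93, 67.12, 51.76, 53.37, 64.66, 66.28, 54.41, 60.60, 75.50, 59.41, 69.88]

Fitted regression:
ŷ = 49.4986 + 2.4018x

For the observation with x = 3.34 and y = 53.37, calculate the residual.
Residual = -4.1506

The residual is the difference between the actual value and the predicted value:

Residual = y - ŷ

Step 1: Calculate predicted value
ŷ = 49.4986 + 2.4018 × 3.34
ŷ = 57.5206

Step 2: Calculate residual
Residual = 53.37 - 57.5206
Residual = -4.1506

Sign check: y < ŷ, so the point is below the line and the fit overestimates here.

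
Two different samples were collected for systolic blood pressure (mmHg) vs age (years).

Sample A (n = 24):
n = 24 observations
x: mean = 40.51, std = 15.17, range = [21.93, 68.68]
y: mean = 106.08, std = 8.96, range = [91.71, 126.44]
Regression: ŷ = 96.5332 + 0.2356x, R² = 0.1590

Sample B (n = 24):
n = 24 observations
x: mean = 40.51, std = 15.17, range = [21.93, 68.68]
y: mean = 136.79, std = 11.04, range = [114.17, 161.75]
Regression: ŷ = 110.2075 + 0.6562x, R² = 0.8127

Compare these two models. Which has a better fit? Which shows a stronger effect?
Model B has the better fit (R² = 0.8127 vs 0.1590). Model B shows the stronger effect (|β₁| = 0.6562 vs 0.2356).

Model Comparison:

Fit — compare R²:
- Model A: R² = 0.1590 → 15.90% of variance in blood pressure explained
- Model B: R² = 0.8127 → 81.27% of variance in blood pressure explained
- 0.8127 > 0.1590 → Model B has the better fit

Which has the larger per-year effect? (|β₁|)
- Model A: β₁ = 0.2356 → predicted blood pressure rises 0.2356 mmHg per additional year of age
- Model B: β₁ = 0.6562 → predicted blood pressure rises 0.6562 mmHg per additional year of age
- |0.2356| < |0.6562| → Model B shows the stronger marginal effect

Notes:
- The two samples could reflect different populations, time periods, or measurement quality.
- R² measures how tightly points cluster around the line; β₁ measures how steep the line is — they answer different questions.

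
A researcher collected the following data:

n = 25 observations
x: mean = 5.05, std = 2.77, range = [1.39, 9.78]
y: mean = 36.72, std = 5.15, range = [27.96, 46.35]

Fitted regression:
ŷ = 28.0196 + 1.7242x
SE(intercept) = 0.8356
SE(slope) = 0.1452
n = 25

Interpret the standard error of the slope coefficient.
SE(β̂₁) = 0.1452 is the estimated standard deviation of the slope estimate across repeated samples; relative to β̂₁ = 1.7242 that is 8.4%, a precise estimate.

What SE measures:
- The standard error quantifies the sampling variability of the coefficient estimate
- It is the estimated standard deviation of β̂₁ across hypothetical repeated samples of the same size
- Smaller SE → more precise estimate

Relative precision:
- SE / |β̂₁| = 0.1452 / 1.7242 = 8.4%
- Rule of thumb (under 20%: precise; 20% to under 50%: moderately precise; 50% or more: imprecise) → precise

Link to the t-test: t = β̂₁ / SE(β̂₁) = 1.7242 / 0.1452 = 11.8747, the statistic for H₀: β₁ = 0.

What drives SE(β̂₁): more residual scatter → larger SE.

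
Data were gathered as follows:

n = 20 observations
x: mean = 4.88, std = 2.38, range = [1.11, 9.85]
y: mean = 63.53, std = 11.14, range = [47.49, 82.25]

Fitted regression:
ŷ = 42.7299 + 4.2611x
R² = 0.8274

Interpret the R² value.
R² = 0.8274 means 82.74% of the variation in y is explained by the linear relationship with x. This indicates a strong fit.

The coefficient of determination R² is the fraction of the total variation in y that the fitted line accounts for.

Here R² = 0.8274:
- Explained: 82.74% of the variation in y
- Unexplained (residual): 100% − 82.74% = 17.26%
- Rule of thumb (below 0.3 weak; 0.3 to below 0.7 moderate; 0.7 and above strong) → strong

Note: R² never decreases when predictors are added, so it should not be used alone to compare models of different size.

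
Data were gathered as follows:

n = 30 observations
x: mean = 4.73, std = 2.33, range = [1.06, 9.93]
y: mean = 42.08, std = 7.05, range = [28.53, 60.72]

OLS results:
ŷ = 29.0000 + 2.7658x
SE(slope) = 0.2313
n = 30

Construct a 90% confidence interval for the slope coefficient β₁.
The 90% CI for β₁ is (2.3723, 3.1593)

Confidence interval for the slope:

The 90% CI for β₁ is: β̂₁ ± t*(α/2, n-2) × SE(β̂₁)

Step 1: Find critical t-value
- Confidence level = 0.9
- Degrees of freedom = n - 2 = 30 - 2 = 28
- t*(α/2, 28) = 1.7011

Step 2: Calculate margin of error
Margin = 1.7011 × 0.2313 = 0.3935

Step 3: Construct interval
CI = 2.7658 ± 0.3935
CI = (2.3723, 3.1593)

Interpretation: each one-unit increase in x is associated with a change in mean y of between 2.3723 and 3.1593, with 90% confidence.
The interval does not include 0, suggesting a significant linear relationship.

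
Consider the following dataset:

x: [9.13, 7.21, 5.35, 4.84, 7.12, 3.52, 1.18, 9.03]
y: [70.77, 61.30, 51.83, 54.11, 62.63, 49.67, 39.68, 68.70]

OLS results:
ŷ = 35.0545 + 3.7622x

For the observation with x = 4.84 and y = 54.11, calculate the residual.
Residual = 0.8465

The residual is the difference between the actual value and the predicted value:

Residual = y - ŷ

Step 1: Calculate predicted value
ŷ = 35.0545 + 3.7622 × 4.84
ŷ = 53.2635

Step 2: Calculate residual
Residual = 54.11 - 53.2635
Residual = 0.8465

The residual is positive, so the observed y = 54.11 sits above the regression line (the line underestimates it by 0.8465).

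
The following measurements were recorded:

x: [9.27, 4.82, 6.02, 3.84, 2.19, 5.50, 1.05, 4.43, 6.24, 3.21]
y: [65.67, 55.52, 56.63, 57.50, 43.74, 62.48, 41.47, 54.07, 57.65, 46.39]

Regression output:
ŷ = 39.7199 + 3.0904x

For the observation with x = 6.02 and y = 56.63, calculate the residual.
Residual = -1.6941

The residual is the difference between the actual value and the predicted value:

Residual = y - ŷ

Step 1: Calculate predicted value
ŷ = 39.7199 + 3.0904 × 6.02
ŷ = 58.3241

Step 2: Calculate residual
Residual = 56.63 - 58.3241
Residual = -1.6941

Interpretation: the model overestimates the actual value by 1.6941 at this point (negative residual → observation lies below the fitted line).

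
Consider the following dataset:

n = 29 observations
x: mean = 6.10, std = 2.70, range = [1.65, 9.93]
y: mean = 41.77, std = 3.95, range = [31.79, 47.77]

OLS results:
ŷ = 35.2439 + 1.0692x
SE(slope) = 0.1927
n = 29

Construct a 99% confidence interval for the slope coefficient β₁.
The 99% CI for β₁ is (0.5353, 1.6031)

Confidence interval for the slope:

The 99% CI for β₁ is: β̂₁ ± t*(α/2, n-2) × SE(β̂₁)

Step 1: Find critical t-value
- Confidence level = 0.99
- Degrees of freedom = n - 2 = 29 - 2 = 27
- t*(α/2, 27) = 2.7707

Step 2: Calculate margin of error
Margin = 2.7707 × 0.1927 = 0.5339

Step 3: Construct interval
CI = 1.0692 ± 0.5339
CI = (0.5353, 1.6031)

Interpretation: intervals built this way capture the true β₁ in 99% of repeated samples; here the plausible range for the per-unit effect of x on y is 0.5353 to 1.6031.
Both endpoints are positive, so the data support a genuinely positive slope at this confidence level.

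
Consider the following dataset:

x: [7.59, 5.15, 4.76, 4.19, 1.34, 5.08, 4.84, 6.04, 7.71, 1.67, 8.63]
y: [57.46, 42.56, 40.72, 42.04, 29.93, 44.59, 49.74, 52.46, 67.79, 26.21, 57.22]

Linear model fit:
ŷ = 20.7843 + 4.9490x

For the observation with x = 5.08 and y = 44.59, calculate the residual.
Residual = -1.3352

The residual is the difference between the actual value and the predicted value:

Residual = y - ŷ

Step 1: Calculate predicted value
ŷ = 20.7843 + 4.9490 × 5.08
ŷ = 45.9252

Step 2: Calculate residual
Residual = 44.59 - 45.9252
Residual = -1.3352

Interpretation: the model overestimates the actual value by 1.3352 at this point (negative residual → observation lies below the fitted line).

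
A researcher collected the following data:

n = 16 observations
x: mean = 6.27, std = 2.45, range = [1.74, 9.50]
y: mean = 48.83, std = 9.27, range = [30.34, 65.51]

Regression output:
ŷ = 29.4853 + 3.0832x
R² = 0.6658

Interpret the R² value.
The model explains 66.58% of the variance in y (R² = 0.6658), leaving 33.42% unexplained; the fit is moderate.

R² = 1 − SS_res/SS_tot compares the residual scatter to the total scatter of y about its mean.

Here R² = 0.6658:
- Explained: 66.58% of the variation in y
- Unexplained (residual): 100% − 66.58% = 33.42%
- Rule of thumb (below 0.3 weak; 0.3 to below 0.7 moderate; 0.7 and above strong) → moderate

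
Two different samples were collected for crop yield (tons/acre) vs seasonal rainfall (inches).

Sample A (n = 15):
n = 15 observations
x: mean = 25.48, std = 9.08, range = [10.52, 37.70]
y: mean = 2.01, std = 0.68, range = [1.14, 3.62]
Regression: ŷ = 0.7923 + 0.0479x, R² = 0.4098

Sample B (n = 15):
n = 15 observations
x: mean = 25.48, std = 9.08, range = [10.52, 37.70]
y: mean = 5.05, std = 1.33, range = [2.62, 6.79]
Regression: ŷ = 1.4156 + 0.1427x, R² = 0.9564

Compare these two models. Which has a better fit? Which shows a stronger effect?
Model B has the better fit (R² = 0.9564 vs 0.4098). Model B shows the stronger effect (|β₁| = 0.1427 vs 0.0479).

Model Comparison:

Fit — compare R²:
- Model A: R² = 0.4098 → 40.98% of variance in crop yield explained
- Model B: R² = 0.9564 → 95.64% of variance in crop yield explained
- 0.9564 > 0.4098 → Model B has the better fit

Effect size (slope magnitude):
- Model A: β₁ = 0.0479 → predicted crop yield rises 0.0479 tons/acre per additional inch of rainfall
- Model B: β₁ = 0.1427 → predicted crop yield rises 0.1427 tons/acre per additional inch of rainfall
- |0.0479| < |0.1427| → Model B shows the stronger marginal effect

Note: A steeper slope doesn't make a better model if the scatter around the line is large.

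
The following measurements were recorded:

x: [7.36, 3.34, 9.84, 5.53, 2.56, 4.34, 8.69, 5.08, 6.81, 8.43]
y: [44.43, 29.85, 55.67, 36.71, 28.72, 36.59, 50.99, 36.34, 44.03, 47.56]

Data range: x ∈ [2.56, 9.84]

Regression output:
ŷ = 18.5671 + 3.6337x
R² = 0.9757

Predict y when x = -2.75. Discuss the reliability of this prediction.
ŷ = 8.5744 (extrapolation — x = -2.75 lies outside [2.56, 9.84], so reliability is low).

Prediction calculation:
ŷ = 18.5671 + 3.6337 × (-2.75)
ŷ = 8.5744

Reliability:
- Data range: x ∈ [2.56, 9.84]
- Prediction point: x = -2.75 is 5.31 units below the observed range → this is EXTRAPOLATION, not interpolation

Why that matters here:
- Real relationships often flatten, saturate, or turn nonlinear at extremes
- The linear relationship may not hold outside the observed range

A defensible statement: 'if the linear trend continued to x = -2.75, y would be about 8.5744' — the premise is untested.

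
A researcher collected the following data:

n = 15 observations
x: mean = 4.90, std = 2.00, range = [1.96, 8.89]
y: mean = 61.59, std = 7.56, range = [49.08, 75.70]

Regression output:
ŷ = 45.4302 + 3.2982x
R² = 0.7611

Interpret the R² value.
R² = 0.7611 means 76.11% of the variation in y is explained by the linear relationship with x. This indicates a strong fit.

R² (coefficient of determination) measures the proportion of variance in y explained by the regression model.

Here R² = 0.7611:
- Explained: 76.11% of the variation in y
- Unexplained (residual): 100% − 76.11% = 23.89%
- Rule of thumb (below 0.3 weak; 0.3 to below 0.7 moderate; 0.7 and above strong) → strong

Calculation: R² = 1 − (SS_res / SS_tot), where SS_res is the sum of squared residuals and SS_tot the total sum of squares.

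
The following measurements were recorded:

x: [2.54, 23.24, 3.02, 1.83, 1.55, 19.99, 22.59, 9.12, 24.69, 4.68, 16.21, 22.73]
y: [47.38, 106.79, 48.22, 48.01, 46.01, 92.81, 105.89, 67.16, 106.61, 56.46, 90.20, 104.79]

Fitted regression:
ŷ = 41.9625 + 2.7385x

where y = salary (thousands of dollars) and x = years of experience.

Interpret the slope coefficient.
An increase of one year in experience is associated with a 2.7385 thousand dollars increase in predicted salary.

The slope β₁ = 2.7385 gives the rate at which the fitted salary changes with experience.

Interpretation:
- Experience up by 1 year → predicted salary increases by 2.7385 thousand dollars
- This is a linear approximation: the same per-unit change is assumed across the whole observed x range
- The slope describes association in these data, not necessarily a causal effect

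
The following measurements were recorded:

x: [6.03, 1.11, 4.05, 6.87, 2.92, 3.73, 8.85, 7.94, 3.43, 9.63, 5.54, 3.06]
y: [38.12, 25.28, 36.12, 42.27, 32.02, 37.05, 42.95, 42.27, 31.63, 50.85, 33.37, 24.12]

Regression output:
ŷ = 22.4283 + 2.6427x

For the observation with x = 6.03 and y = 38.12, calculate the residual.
Residual = -0.2438

The residual is the difference between the actual value and the predicted value:

Residual = y - ŷ

Step 1: Calculate predicted value
ŷ = 22.4283 + 2.6427 × 6.03
ŷ = 38.3638

Step 2: Calculate residual
Residual = 38.12 - 38.3638
Residual = -0.2438

Interpretation: the model overestimates the actual value by 0.2438 at this point (negative residual → observation lies below the fitted line).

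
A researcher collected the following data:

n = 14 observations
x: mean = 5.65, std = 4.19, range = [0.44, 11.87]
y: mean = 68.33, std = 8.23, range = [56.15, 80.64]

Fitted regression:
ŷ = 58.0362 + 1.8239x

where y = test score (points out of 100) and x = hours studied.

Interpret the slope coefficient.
For each additional hour of study time, predicted test score increases by approximately 1.8239 points.

The slope coefficient β₁ = 1.8239 represents the marginal effect of study time on test score.

Interpretation:
- Study time up by 1 hour → predicted test score increases by 1.8239 points
- This is a linear approximation: the same per-unit change is assumed across the whole observed x range
- The slope describes association in these data, not necessarily a causal effect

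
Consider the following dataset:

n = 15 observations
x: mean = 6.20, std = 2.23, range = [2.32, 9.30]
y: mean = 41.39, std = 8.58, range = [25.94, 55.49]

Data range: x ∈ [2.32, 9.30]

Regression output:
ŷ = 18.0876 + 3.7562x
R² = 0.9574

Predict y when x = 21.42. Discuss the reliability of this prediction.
ŷ = 98.5454 (extrapolation — x = 21.42 lies outside [2.32, 9.30], so reliability is low).

Prediction calculation:
ŷ = 18.0876 + 3.7562 × 21.42
ŷ = 98.5454

Reliability:
- Data range: x ∈ [2.32, 9.30]
- Prediction point: x = 21.42 is 12.12 units above the observed range → this is EXTRAPOLATION, not interpolation

Why that matters here:
- The linear relationship may not hold outside the observed range
- Real relationships often flatten, saturate, or turn nonlinear at extremes
- The standard error of prediction grows with (x − x̄)², and x = 21.42 is far from x̄ = 6.20

Report the number if required, but flag clearly that it is an extrapolation.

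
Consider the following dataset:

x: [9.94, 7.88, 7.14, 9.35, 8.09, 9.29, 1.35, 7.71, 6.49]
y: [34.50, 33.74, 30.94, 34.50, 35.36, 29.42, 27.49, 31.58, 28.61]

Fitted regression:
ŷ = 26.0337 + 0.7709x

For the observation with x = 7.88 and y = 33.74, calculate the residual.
Residual = 1.6316

The residual is the difference between the actual value and the predicted value:

Residual = y - ŷ

Step 1: Calculate predicted value
ŷ = 26.0337 + 0.7709 × 7.88
ŷ = 32.1084

Step 2: Calculate residual
Residual = 33.74 - 32.1084
Residual = 1.6316

Interpretation: the model underestimates the actual value by 1.6316 at this point (positive residual → observation lies above the fitted line).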